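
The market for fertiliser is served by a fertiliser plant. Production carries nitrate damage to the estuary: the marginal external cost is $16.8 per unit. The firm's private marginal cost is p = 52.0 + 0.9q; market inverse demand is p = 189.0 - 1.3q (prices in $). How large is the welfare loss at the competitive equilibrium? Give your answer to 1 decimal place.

Market equilibrium (private): 52.0 + 0.9q = 189.0 - 1.3q → q_m = 62.2727.
Social marginal cost = private MC + MEC = 68.8 + 0.9q.
Set SMC = demand: 68.8 + 0.9q = 189.0 - 1.3q → q* = 54.6364.
Between q* and q_m the wedge SMC − demand runs linearly from 0 to MEC(q_m), so the loss is a triangle.
DWL = ½ × 7.6363 × 16.8000 = 64.1449.

DWL = $64.1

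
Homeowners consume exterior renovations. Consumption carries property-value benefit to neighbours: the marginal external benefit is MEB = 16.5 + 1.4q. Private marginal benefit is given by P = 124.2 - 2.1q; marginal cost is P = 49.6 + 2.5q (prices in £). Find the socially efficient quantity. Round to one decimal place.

q* = 28.5

Social marginal benefit = demand + MEB = 140.7 - 0.7q.
Set SMB = MC: 140.7 - 0.7q = 49.6 + 2.5q → q* = 28.4688.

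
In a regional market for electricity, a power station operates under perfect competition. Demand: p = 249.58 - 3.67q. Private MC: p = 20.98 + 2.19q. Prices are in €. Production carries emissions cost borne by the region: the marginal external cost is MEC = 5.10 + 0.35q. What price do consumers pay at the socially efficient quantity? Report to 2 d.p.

Social marginal cost = private MC + MEC = 26.08 + 2.54q.
Set SMC = demand: 26.08 + 2.54q = 249.58 - 3.67q → q* = 35.9903.
Consumer price on the demand curve at q*: 249.58 − 3.67×35.9903 = 117.4956.

P = €117.50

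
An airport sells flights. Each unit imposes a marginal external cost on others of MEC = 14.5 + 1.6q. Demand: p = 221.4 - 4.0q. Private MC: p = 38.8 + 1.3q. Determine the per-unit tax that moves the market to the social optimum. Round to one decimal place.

Social marginal cost = private MC + MEC = 53.3 + 2.9q.
Set SMC = demand: 53.3 + 2.9q = 221.4 - 4.0q → q* = 24.3623.
The Pigouvian tax equals MEC at q*: 14.5 + 1.6×24.3623 = 53.4797.

tax = 53.5 per unit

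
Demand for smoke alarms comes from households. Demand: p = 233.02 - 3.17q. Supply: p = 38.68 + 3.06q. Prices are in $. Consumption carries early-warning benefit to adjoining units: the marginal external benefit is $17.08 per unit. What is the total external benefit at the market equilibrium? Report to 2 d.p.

$532.80

Market equilibrium (private): 38.68 + 3.06q = 233.02 - 3.17q → q_m = 31.1942.
Total external benefit = MEB × q_m = 17.08 × 31.1942 = 532.7969.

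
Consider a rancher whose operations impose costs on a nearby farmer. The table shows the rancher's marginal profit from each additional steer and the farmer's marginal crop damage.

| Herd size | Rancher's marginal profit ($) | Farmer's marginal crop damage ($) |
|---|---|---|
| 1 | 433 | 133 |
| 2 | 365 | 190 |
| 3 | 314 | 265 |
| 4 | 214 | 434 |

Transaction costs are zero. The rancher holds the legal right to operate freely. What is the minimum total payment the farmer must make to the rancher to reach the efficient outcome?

Left alone the rancher would choose level 4 (marginal profit stays positive).
Efficient level: k* = 3 (marginal profit ≥ marginal crop damage through 3).
The farmer must at least cover the rancher's forgone profit from cutting 4→3: 214 = 214.

$214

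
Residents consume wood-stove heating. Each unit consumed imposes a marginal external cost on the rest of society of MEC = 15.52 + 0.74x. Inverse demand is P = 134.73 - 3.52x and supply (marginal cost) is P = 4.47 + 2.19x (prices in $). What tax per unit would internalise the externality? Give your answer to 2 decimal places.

tax = $28.68 per unit

Social marginal benefit = demand − MEC = 119.21 - 4.26x.
Set SMB = MC: 119.21 - 4.26x = 4.47 + 2.19x → x* = 17.7891.
The Pigouvian tax equals MEC at x*: 15.52 + 0.74×17.7891 = 28.6839.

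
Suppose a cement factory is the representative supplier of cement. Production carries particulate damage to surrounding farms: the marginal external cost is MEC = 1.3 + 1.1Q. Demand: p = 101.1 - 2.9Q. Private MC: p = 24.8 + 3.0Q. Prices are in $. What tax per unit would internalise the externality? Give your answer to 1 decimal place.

Social marginal cost = private MC + MEC = 26.1 + 4.1Q.
Set SMC = demand: 26.1 + 4.1Q = 101.1 - 2.9Q → Q* = 10.7143.
The Pigouvian tax equals MEC at Q*: 1.3 + 1.1×10.7143 = 13.0857.

tax = $13.1 per unit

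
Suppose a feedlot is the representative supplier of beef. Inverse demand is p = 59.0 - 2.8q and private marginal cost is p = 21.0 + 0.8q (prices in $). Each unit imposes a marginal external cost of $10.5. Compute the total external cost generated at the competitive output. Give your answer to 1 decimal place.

Market equilibrium (private): 21.0 + 0.8q = 59.0 - 2.8q → q_m = 10.5556.
Total external cost = MEC × q_m = 10.5 × 10.5556 = 110.8338.

$110.8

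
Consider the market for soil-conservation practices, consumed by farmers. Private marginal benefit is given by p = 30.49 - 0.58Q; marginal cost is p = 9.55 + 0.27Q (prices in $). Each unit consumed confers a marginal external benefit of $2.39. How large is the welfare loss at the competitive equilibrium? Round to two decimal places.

Market equilibrium (private): 9.55 + 0.27Q = 30.49 - 0.58Q → Q_m = 24.6353.
Social marginal benefit = demand + MEB = 32.88 - 0.58Q.
Set SMB = MC: 32.88 - 0.58Q = 9.55 + 0.27Q → Q* = 27.4471.
Between Q* and Q_m the wedge SMB − MC runs linearly from 0 to MEB(Q_m), so the loss is a triangle.
DWL = ½ × 2.8118 × 2.3900 = 3.3601.

DWL = $3.36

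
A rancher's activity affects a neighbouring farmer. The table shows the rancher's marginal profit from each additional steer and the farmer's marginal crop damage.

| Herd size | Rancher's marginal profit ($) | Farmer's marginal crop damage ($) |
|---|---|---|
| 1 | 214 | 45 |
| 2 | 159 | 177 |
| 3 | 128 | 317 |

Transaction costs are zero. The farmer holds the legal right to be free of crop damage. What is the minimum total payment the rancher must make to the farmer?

$45

Efficient level: marginal profit ≥ marginal crop damage through level 1, so k* = 1.
With the farmer holding the right, the rancher must at least compensate total damage at k*: 45 = 45.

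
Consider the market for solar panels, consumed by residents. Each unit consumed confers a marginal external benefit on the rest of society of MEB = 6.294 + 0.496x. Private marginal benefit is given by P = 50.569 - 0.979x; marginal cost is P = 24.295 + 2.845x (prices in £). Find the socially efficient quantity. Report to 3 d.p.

Social marginal benefit = demand + MEB = 56.863 - 0.483x.
Set SMB = MC: 56.863 - 0.483x = 24.295 + 2.845x → x* = 9.7861.

x* = 9.786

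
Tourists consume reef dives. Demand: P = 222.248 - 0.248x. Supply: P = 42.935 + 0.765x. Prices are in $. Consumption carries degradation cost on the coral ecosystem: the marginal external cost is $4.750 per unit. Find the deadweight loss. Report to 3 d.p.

Market equilibrium (private): 42.935 + 0.765x = 222.248 - 0.248x → x_m = 177.0118.
Social marginal benefit = demand − MEC = 217.498 - 0.248x.
Set SMB = MC: 217.498 - 0.248x = 42.935 + 0.765x → x* = 172.3228.
Between x* and x_m the wedge MC − SMB runs linearly from 0 to MEC(x_m), so the loss is a triangle.
DWL = ½ × 4.6890 × 4.7500 = 11.1364.

DWL = $11.136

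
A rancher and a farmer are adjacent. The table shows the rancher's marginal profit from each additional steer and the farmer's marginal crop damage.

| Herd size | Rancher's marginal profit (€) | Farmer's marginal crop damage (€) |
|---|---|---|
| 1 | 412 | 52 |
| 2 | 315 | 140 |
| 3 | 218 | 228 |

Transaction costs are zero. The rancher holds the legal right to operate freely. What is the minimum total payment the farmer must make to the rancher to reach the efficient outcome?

€218

Left alone the rancher would choose level 3 (marginal profit stays positive).
Efficient level: k* = 2 (marginal profit ≥ marginal crop damage through 2).
The farmer must at least cover the rancher's forgone profit from cutting 3→2: 218 = 218.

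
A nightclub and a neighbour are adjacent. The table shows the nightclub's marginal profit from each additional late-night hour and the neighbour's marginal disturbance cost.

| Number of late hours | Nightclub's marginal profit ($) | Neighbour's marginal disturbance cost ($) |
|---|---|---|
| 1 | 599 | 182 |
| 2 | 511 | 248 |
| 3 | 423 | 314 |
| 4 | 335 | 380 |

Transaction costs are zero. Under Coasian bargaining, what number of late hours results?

3

Bargaining reaches the level where marginal profit last exceeds marginal disturbance cost.
That holds through level 3 (423 ≥ 314) but not at 4 (335 < 380).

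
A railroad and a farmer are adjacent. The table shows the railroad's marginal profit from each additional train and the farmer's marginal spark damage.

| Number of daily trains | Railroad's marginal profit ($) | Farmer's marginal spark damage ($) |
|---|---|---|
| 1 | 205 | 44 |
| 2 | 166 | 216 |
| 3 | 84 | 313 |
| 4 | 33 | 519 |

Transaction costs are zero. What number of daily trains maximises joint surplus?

Bargaining reaches the level where marginal profit last exceeds marginal spark damage.
That holds through level 1 (205 ≥ 44) but not at 2 (166 < 216).

1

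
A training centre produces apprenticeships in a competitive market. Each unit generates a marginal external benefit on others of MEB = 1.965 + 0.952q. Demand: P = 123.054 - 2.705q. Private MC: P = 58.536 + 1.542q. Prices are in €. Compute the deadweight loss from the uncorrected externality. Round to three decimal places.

Market equilibrium (private): 58.536 + 1.542q = 123.054 - 2.705q → q_m = 15.1914.
Social marginal cost = private MC − MEB = 56.571 + 0.590q.
Set SMC = demand: 56.571 + 0.590q = 123.054 - 2.705q → q* = 20.1769.
The welfare-loss triangle has base |q_m − q*| and height MEB(q_m) (the vertical gap between SMC and demand is zero at q* and MEB at q_m).
DWL = ½ × 4.9855 × 16.4272 = 40.9489.

DWL = €40.949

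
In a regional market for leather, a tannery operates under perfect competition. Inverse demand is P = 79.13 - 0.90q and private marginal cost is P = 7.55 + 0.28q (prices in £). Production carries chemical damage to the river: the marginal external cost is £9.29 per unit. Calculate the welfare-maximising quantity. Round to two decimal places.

q* = 52.79

Social marginal cost = private MC + MEC = 16.84 + 0.28q.
Set SMC = demand: 16.84 + 0.28q = 79.13 - 0.90q → q* = 52.7881.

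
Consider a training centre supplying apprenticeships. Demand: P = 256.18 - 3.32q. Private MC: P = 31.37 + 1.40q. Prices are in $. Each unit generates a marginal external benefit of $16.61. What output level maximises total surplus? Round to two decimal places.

q* = 51.15

Social marginal cost = private MC − MEB = 14.76 + 1.40q.
Set SMC = demand: 14.76 + 1.40q = 256.18 - 3.32q → q* = 51.1483.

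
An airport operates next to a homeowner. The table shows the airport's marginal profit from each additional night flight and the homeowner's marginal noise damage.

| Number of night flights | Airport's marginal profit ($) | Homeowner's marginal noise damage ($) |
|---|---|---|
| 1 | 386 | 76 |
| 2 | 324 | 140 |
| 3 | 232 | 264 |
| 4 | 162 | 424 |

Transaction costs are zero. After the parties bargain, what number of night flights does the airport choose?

2

Bargaining reaches the level where marginal profit last exceeds marginal noise damage.
That holds through level 2 (324 ≥ 140) but not at 3 (232 < 264).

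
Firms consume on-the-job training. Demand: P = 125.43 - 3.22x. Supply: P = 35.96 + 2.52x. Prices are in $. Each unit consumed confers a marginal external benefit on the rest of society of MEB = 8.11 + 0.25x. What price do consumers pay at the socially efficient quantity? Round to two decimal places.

Social marginal benefit = demand + MEB = 133.54 - 2.97x.
Set SMB = MC: 133.54 - 2.97x = 35.96 + 2.52x → x* = 17.7741.
Consumer price on the demand curve at x*: 125.43 − 3.22×17.7741 = 68.1974.

P = $68.20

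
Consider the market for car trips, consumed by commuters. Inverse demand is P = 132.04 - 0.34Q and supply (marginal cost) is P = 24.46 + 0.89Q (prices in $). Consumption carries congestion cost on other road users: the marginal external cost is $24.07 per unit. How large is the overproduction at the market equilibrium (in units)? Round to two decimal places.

19.57 units

Market equilibrium (private): 24.46 + 0.89Q = 132.04 - 0.34Q → Q_m = 87.4634.
Social marginal benefit = demand − MEC = 107.97 - 0.34Q.
Set SMB = MC: 107.97 - 0.34Q = 24.46 + 0.89Q → Q* = 67.8943.
Gap = |87.4634 − 67.8943| = 19.5691.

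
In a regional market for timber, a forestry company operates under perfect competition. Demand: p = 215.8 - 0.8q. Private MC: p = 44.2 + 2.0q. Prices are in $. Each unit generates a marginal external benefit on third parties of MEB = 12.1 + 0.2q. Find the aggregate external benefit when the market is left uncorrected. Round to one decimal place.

Market equilibrium (private): 44.2 + 2.0q = 215.8 - 0.8q → q_m = 61.2857.
Total external benefit = ∫₀^{q_m} (12.1 + 0.2q) dq = 12.1×61.2857 + ½×0.2×61.2857² = 1117.1507.

$1117.2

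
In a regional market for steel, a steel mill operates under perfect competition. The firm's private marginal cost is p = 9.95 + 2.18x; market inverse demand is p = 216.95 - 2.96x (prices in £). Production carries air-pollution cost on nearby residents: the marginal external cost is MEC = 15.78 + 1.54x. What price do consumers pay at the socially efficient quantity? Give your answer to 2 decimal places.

Social marginal cost = private MC + MEC = 25.73 + 3.72x.
Set SMC = demand: 25.73 + 3.72x = 216.95 - 2.96x → x* = 28.6257.
Consumer price on the demand curve at x*: 216.95 − 2.96×28.6257 = 132.2179.

P = £132.22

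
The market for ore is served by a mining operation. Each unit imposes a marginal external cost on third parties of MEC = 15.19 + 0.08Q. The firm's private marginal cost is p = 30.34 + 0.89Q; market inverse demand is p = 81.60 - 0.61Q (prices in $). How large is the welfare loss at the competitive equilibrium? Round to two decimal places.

Market equilibrium (private): 30.34 + 0.89Q = 81.60 - 0.61Q → Q_m = 34.1733.
Social marginal cost = private MC + MEC = 45.53 + 0.97Q.
Set SMC = demand: 45.53 + 0.97Q = 81.60 - 0.61Q → Q* = 22.8291.
The welfare-loss triangle has base |Q_m − Q*| and height MEC(Q_m) (the vertical gap between SMC and demand is zero at Q* and MEC at Q_m).
DWL = ½ × 11.3442 × 17.9239 = 101.6662.

DWL = $101.67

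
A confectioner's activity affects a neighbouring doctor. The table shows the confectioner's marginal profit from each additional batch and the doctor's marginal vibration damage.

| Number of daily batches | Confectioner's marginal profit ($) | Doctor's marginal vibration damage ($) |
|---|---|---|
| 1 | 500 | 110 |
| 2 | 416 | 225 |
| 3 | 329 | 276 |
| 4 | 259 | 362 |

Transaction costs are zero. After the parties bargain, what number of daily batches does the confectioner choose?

Bargaining reaches the level where marginal profit last exceeds marginal vibration damage.
That holds through level 3 (329 ≥ 276) but not at 4 (259 < 362).

3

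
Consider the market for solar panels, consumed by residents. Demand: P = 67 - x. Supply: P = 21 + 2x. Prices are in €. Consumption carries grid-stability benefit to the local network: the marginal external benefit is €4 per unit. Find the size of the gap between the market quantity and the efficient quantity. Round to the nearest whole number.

Market equilibrium (private): 21 + 2x = 67 - x → x_m = 15.3333.
Social marginal benefit = demand + MEB = 71 - x.
Set SMB = MC: 71 - x = 21 + 2x → x* = 16.6667.
Gap = |15.3333 − 16.6667| = 1.3334.

1 units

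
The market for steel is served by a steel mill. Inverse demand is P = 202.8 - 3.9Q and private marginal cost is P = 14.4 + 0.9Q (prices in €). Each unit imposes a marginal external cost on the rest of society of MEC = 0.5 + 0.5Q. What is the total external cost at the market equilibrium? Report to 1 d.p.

Market equilibrium (private): 14.4 + 0.9Q = 202.8 - 3.9Q → Q_m = 39.2500.
Total external cost = ∫₀^{Q_m} (0.5 + 0.5Q) dQ = 0.5×39.2500 + ½×0.5×39.2500² = 404.7656.

€404.8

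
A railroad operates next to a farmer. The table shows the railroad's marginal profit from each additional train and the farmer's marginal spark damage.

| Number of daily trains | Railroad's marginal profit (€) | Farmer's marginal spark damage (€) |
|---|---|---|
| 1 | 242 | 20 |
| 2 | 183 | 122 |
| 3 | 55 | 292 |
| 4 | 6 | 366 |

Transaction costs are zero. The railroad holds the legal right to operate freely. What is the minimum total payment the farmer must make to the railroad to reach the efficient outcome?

Left alone the railroad would choose level 4 (marginal profit stays positive).
Efficient level: k* = 2 (marginal profit ≥ marginal spark damage through 2).
The farmer must at least cover the railroad's forgone profit from cutting 4→2: 55 + 6 = 61.

€61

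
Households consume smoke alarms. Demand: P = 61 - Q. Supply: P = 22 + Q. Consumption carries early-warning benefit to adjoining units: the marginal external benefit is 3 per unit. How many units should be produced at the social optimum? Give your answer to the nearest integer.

Q* = 21

Social marginal benefit = demand + MEB = 64 - Q.
Set SMB = MC: 64 - Q = 22 + Q → Q* = 21.0000.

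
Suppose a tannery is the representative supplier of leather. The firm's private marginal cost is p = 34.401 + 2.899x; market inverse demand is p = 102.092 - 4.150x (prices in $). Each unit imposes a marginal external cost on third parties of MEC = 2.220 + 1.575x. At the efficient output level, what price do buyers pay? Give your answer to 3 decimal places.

P = $70.586

Social marginal cost = private MC + MEC = 36.621 + 4.474x.
Set SMC = demand: 36.621 + 4.474x = 102.092 - 4.150x → x* = 7.5917.
Consumer price on the demand curve at x*: 102.092 − 4.150×7.5917 = 70.5864.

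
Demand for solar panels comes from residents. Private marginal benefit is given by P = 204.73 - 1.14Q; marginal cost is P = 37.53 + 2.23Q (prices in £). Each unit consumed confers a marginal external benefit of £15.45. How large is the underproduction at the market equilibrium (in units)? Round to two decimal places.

Market equilibrium (private): 37.53 + 2.23Q = 204.73 - 1.14Q → Q_m = 49.6142.
Social marginal benefit = demand + MEB = 220.18 - 1.14Q.
Set SMB = MC: 220.18 - 1.14Q = 37.53 + 2.23Q → Q* = 54.1988.
Gap = |49.6142 − 54.1988| = 4.5846.

4.58 units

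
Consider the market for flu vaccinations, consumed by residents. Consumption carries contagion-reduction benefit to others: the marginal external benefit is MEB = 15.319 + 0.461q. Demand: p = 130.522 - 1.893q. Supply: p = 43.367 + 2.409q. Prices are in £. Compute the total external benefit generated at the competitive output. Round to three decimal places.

£404.956

Market equilibrium (private): 43.367 + 2.409q = 130.522 - 1.893q → q_m = 20.2592.
Total external benefit = ∫₀^{q_m} (15.319 + 0.461q) dq = 15.319×20.2592 + ½×0.461×20.2592² = 404.9560.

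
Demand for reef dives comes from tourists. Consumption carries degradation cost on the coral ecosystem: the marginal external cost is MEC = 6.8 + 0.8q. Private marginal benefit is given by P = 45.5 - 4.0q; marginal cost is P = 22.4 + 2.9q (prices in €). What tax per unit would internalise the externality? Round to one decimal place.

tax = €8.5 per unit

Social marginal benefit = demand − MEC = 38.7 - 4.8q.
Set SMB = MC: 38.7 - 4.8q = 22.4 + 2.9q → q* = 2.1169.
The Pigouvian tax equals MEC at q*: 6.8 + 0.8×2.1169 = 8.4935.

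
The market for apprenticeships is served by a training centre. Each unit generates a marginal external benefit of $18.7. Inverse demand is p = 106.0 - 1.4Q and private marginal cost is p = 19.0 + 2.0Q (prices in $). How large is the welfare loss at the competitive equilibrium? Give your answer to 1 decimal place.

DWL = $51.4

Market equilibrium (private): 19.0 + 2.0Q = 106.0 - 1.4Q → Q_m = 25.5882.
Social marginal cost = private MC − MEB = 0.3 + 2.0Q.
Set SMC = demand: 0.3 + 2.0Q = 106.0 - 1.4Q → Q* = 31.0882.
The loss is the area between SMC and demand from Q* to Q_m; with linear curves that's a triangle of height MEB(Q_m).
DWL = ½ × 5.5000 × 18.7000 = 51.4250.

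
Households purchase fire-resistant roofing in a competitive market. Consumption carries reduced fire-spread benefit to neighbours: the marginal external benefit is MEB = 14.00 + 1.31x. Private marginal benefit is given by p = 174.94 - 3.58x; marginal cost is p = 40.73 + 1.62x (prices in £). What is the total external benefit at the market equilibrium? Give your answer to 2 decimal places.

Market equilibrium (private): 40.73 + 1.62x = 174.94 - 3.58x → x_m = 25.8096.
Total external benefit = ∫₀^{x_m} (14.00 + 1.31x) dx = 14.00×25.8096 + ½×1.31×25.8096² = 797.6531.

£797.65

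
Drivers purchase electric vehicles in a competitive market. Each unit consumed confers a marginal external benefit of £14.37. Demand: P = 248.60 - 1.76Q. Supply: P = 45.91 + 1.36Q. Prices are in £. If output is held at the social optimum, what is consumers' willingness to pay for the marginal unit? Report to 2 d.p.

P = £126.16

Social marginal benefit = demand + MEB = 262.97 - 1.76Q.
Set SMB = MC: 262.97 - 1.76Q = 45.91 + 1.36Q → Q* = 69.5705.
Consumer price on the demand curve at Q*: 248.60 − 1.76×69.5705 = 126.1559.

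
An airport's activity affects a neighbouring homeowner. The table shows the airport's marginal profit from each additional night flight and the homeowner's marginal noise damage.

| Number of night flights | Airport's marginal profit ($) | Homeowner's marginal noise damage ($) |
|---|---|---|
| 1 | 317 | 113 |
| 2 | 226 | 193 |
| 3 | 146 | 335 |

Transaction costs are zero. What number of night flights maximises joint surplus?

2

Bargaining reaches the level where marginal profit last exceeds marginal noise damage.
That holds through level 2 (226 ≥ 193) but not at 3 (146 < 335).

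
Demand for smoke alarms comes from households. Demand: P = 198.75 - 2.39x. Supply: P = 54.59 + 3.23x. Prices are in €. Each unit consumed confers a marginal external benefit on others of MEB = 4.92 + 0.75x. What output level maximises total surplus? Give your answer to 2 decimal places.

Social marginal benefit = demand + MEB = 203.67 - 1.64x.
Set SMB = MC: 203.67 - 1.64x = 54.59 + 3.23x → x* = 30.6119.

x* = 30.61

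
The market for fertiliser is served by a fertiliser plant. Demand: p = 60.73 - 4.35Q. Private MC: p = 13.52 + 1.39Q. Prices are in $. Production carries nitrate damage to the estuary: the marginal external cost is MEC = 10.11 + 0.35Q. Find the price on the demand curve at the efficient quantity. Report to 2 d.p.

Social marginal cost = private MC + MEC = 23.63 + 1.74Q.
Set SMC = demand: 23.63 + 1.74Q = 60.73 - 4.35Q → Q* = 6.0920.
Consumer price on the demand curve at Q*: 60.73 − 4.35×6.0920 = 34.2298.

P = $34.23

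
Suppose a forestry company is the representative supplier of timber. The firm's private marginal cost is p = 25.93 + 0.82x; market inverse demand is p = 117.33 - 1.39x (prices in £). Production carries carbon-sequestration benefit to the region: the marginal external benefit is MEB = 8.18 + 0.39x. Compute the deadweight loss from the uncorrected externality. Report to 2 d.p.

Market equilibrium (private): 25.93 + 0.82x = 117.33 - 1.39x → x_m = 41.3575.
Social marginal cost = private MC − MEB = 17.75 + 0.43x.
Set SMC = demand: 17.75 + 0.43x = 117.33 - 1.39x → x* = 54.7143.
Between x* and x_m the wedge demand − SMC runs linearly from 0 to MEB(x_m), so the loss is a triangle.
DWL = ½ × 13.3568 × 24.3094 = 162.3479.

DWL = £162.35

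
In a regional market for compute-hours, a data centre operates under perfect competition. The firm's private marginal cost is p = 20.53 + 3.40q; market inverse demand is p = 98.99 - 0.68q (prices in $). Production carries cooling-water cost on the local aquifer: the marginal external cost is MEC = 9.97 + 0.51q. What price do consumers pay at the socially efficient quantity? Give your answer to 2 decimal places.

Social marginal cost = private MC + MEC = 30.50 + 3.91q.
Set SMC = demand: 30.50 + 3.91q = 98.99 - 0.68q → q* = 14.9216.
Consumer price on the demand curve at q*: 98.99 − 0.68×14.9216 = 88.8433.

P = $88.84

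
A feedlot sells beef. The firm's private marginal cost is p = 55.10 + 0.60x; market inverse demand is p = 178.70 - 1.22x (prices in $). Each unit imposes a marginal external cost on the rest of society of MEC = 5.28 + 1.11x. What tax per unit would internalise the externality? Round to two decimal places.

tax = $50.10 per unit

Social marginal cost = private MC + MEC = 60.38 + 1.71x.
Set SMC = demand: 60.38 + 1.71x = 178.70 - 1.22x → x* = 40.3823.
The Pigouvian tax equals MEC at x*: 5.28 + 1.11×40.3823 = 50.1044.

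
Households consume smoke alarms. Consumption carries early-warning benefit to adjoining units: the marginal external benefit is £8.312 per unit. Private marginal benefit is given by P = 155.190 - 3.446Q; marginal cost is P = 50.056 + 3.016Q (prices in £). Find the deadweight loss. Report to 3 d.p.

DWL = £5.346

Market equilibrium (private): 50.056 + 3.016Q = 155.190 - 3.446Q → Q_m = 16.2696.
Social marginal benefit = demand + MEB = 163.502 - 3.446Q.
Set SMB = MC: 163.502 - 3.446Q = 50.056 + 3.016Q → Q* = 17.5559.
Height of the DWL triangle at Q_m is SMB(Q_m) − MC(Q_m) = MEB(Q_m) = 8.3120.
DWL = ½ × 1.2863 × 8.3120 = 5.3459.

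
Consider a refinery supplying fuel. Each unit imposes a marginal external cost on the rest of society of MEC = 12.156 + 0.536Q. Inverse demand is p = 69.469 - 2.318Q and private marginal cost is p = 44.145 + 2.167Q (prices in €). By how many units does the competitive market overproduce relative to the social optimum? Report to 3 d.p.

Market equilibrium (private): 44.145 + 2.167Q = 69.469 - 2.318Q → Q_m = 5.6464.
Social marginal cost = private MC + MEC = 56.301 + 2.703Q.
Set SMC = demand: 56.301 + 2.703Q = 69.469 - 2.318Q → Q* = 2.6226.
Gap = |5.6464 − 2.6226| = 3.0238.

3.024 units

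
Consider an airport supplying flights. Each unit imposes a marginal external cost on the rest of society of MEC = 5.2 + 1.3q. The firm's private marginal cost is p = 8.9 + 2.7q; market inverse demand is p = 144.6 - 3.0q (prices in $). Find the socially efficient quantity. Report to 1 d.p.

q* = 18.6

Social marginal cost = private MC + MEC = 14.1 + 4.0q.
Set SMC = demand: 14.1 + 4.0q = 144.6 - 3.0q → q* = 18.6429.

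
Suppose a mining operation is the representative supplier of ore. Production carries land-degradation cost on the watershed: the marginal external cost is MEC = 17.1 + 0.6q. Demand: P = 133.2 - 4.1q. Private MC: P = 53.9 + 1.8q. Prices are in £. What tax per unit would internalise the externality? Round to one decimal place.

Social marginal cost = private MC + MEC = 71.0 + 2.4q.
Set SMC = demand: 71.0 + 2.4q = 133.2 - 4.1q → q* = 9.5692.
The Pigouvian tax equals MEC at q*: 17.1 + 0.6×9.5692 = 22.8415.

tax = £22.8 per unit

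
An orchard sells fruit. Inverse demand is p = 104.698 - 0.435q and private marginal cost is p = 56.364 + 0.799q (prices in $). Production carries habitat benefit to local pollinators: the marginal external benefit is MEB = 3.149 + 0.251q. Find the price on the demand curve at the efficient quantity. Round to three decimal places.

P = $81.916

Social marginal cost = private MC − MEB = 53.215 + 0.548q.
Set SMC = demand: 53.215 + 0.548q = 104.698 - 0.435q → q* = 52.3733.
Consumer price on the demand curve at q*: 104.698 − 0.435×52.3733 = 81.9156.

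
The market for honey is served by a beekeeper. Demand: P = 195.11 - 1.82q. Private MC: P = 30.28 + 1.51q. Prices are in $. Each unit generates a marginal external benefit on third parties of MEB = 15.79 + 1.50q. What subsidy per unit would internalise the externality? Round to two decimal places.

Social marginal cost = private MC − MEB = 14.49 + 0.01q.
Set SMC = demand: 14.49 + 0.01q = 195.11 - 1.82q → q* = 98.6995.
The Pigouvian subsidy equals MEB at q*: 15.79 + 1.50×98.6995 = 163.8393.

subsidy = $163.84 per unit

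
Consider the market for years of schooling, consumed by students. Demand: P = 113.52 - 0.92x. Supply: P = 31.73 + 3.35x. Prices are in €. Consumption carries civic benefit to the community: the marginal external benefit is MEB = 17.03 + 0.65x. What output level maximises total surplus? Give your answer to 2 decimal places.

x* = 27.30

Social marginal benefit = demand + MEB = 130.55 - 0.27x.
Set SMB = MC: 130.55 - 0.27x = 31.73 + 3.35x → x* = 27.2983.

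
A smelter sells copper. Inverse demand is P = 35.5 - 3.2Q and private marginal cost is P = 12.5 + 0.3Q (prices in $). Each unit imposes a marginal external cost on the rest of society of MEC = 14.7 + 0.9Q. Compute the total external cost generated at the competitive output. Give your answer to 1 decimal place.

$116.0

Market equilibrium (private): 12.5 + 0.3Q = 35.5 - 3.2Q → Q_m = 6.5714.
Total external cost = ∫₀^{Q_m} (14.7 + 0.9Q) dQ = 14.7×6.5714 + ½×0.9×6.5714² = 116.0321.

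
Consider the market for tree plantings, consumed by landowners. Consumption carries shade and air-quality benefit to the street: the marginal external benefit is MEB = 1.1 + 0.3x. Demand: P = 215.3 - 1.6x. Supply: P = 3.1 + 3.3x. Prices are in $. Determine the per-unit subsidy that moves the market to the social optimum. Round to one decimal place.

Social marginal benefit = demand + MEB = 216.4 - 1.3x.
Set SMB = MC: 216.4 - 1.3x = 3.1 + 3.3x → x* = 46.3696.
The Pigouvian subsidy equals MEB at x*: 1.1 + 0.3×46.3696 = 15.0109.

subsidy = $15.0 per unit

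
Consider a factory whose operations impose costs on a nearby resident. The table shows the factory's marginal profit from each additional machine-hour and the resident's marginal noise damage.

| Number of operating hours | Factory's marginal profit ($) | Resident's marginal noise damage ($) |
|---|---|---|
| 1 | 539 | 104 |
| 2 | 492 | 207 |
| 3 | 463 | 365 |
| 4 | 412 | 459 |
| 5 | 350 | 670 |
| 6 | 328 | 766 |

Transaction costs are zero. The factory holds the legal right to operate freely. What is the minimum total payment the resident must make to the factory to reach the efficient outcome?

Left alone the factory would choose level 6 (marginal profit stays positive).
Efficient level: k* = 3 (marginal profit ≥ marginal noise damage through 3).
The resident must at least cover the factory's forgone profit from cutting 6→3: 412 + 350 + 328 = 1090.

$1090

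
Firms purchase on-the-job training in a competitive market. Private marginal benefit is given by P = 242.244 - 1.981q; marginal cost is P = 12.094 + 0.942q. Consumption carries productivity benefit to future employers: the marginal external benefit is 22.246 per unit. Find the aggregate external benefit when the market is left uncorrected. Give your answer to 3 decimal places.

Market equilibrium (private): 12.094 + 0.942q = 242.244 - 1.981q → q_m = 78.7376.
Total external benefit = MEB × q_m = 22.246 × 78.7376 = 1751.5966.

1751.597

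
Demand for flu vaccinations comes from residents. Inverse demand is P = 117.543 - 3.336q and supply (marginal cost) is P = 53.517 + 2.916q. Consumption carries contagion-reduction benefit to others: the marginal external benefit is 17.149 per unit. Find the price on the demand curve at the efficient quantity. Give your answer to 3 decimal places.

Social marginal benefit = demand + MEB = 134.692 - 3.336q.
Set SMB = MC: 134.692 - 3.336q = 53.517 + 2.916q → q* = 12.9838.
Consumer price on the demand curve at q*: 117.543 − 3.336×12.9838 = 74.2290.

P = 74.229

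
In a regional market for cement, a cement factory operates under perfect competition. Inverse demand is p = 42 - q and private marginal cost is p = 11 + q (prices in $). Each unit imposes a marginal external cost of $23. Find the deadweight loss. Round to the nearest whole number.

Market equilibrium (private): 11 + q = 42 - q → q_m = 15.5000.
Social marginal cost = private MC + MEC = 34 + q.
Set SMC = demand: 34 + q = 42 - q → q* = 4.0000.
Height of the DWL triangle at q_m is SMC(q_m) − demand(q_m) = MEC(q_m) = 23.0000.
DWL = ½ × 11.5000 × 23.0000 = 132.2500.

DWL = $132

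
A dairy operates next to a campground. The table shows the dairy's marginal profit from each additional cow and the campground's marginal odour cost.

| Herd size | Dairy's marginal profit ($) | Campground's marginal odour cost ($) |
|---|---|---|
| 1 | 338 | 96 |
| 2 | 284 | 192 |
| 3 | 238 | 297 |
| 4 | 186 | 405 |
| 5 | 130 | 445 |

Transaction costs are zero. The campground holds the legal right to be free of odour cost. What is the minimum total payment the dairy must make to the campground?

Efficient level: marginal profit ≥ marginal odour cost through level 2, so k* = 2.
With the campground holding the right, the dairy must at least compensate total damage at k*: 96 + 192 = 288.

$288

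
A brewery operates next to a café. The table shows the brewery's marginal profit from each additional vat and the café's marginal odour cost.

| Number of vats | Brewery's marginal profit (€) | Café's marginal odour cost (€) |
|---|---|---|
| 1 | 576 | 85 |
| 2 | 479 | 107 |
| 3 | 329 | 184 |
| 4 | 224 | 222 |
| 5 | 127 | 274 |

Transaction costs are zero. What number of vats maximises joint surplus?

Bargaining reaches the level where marginal profit last exceeds marginal odour cost.
That holds through level 4 (224 ≥ 222) but not at 5 (127 < 274).

4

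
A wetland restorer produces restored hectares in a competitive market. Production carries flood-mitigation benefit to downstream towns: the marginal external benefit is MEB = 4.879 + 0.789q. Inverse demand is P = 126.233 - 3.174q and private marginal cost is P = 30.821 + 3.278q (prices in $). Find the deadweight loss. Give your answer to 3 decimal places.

DWL = $24.174

Market equilibrium (private): 30.821 + 3.278q = 126.233 - 3.174q → q_m = 14.7880.
Social marginal cost = private MC − MEB = 25.942 + 2.489q.
Set SMC = demand: 25.942 + 2.489q = 126.233 - 3.174q → q* = 17.7099.
Height of the DWL triangle at q_m is demand(q_m) − SMC(q_m) = MEB(q_m) = 16.5467.
DWL = ½ × 2.9219 × 16.5467 = 24.1739.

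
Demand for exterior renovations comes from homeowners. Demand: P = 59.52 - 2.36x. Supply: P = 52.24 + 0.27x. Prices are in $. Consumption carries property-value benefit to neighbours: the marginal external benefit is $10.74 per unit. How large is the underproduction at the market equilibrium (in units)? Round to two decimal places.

4.08 units

Market equilibrium (private): 52.24 + 0.27x = 59.52 - 2.36x → x_m = 2.7681.
Social marginal benefit = demand + MEB = 70.26 - 2.36x.
Set SMB = MC: 70.26 - 2.36x = 52.24 + 0.27x → x* = 6.8517.
Gap = |2.7681 − 6.8517| = 4.0836.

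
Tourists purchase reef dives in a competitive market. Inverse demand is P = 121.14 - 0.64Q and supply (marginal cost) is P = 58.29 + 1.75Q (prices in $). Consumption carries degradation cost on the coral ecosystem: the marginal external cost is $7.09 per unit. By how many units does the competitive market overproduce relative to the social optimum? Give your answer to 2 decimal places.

2.97 units

Market equilibrium (private): 58.29 + 1.75Q = 121.14 - 0.64Q → Q_m = 26.2971.
Social marginal benefit = demand − MEC = 114.05 - 0.64Q.
Set SMB = MC: 114.05 - 0.64Q = 58.29 + 1.75Q → Q* = 23.3305.
Gap = |26.2971 − 23.3305| = 2.9666.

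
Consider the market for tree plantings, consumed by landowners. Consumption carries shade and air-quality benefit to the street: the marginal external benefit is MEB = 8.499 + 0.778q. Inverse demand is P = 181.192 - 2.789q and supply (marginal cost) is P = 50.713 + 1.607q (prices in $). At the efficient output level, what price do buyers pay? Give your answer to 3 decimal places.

P = $74.058

Social marginal benefit = demand + MEB = 189.691 - 2.011q.
Set SMB = MC: 189.691 - 2.011q = 50.713 + 1.607q → q* = 38.4129.
Consumer price on the demand curve at q*: 181.192 − 2.789×38.4129 = 74.0584.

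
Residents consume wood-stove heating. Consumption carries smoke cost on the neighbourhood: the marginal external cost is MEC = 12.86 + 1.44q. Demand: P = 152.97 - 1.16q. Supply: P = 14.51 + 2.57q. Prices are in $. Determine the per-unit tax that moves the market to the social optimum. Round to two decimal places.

tax = $47.84 per unit

Social marginal benefit = demand − MEC = 140.11 - 2.60q.
Set SMB = MC: 140.11 - 2.60q = 14.51 + 2.57q → q* = 24.2940.
The Pigouvian tax equals MEC at q*: 12.86 + 1.44×24.2940 = 47.8434.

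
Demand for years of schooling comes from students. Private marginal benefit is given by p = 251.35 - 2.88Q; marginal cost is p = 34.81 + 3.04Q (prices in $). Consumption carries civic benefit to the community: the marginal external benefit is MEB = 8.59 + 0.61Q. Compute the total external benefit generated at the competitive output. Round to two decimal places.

Market equilibrium (private): 34.81 + 3.04Q = 251.35 - 2.88Q → Q_m = 36.5777.
Total external benefit = ∫₀^{Q_m} (8.59 + 0.61Q) dQ = 8.59×36.5777 + ½×0.61×36.5777² = 722.2705.

$722.27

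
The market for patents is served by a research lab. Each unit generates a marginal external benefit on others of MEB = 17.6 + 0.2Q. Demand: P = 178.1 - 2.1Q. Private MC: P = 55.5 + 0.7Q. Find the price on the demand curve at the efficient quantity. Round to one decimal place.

Social marginal cost = private MC − MEB = 37.9 + 0.5Q.
Set SMC = demand: 37.9 + 0.5Q = 178.1 - 2.1Q → Q* = 53.9231.
Consumer price on the demand curve at Q*: 178.1 − 2.1×53.9231 = 64.8615.

P = 64.9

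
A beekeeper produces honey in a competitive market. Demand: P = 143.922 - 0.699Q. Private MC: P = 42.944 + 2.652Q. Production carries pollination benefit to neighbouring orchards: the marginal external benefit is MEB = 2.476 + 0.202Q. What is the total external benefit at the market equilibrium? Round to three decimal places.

166.323

Market equilibrium (private): 42.944 + 2.652Q = 143.922 - 0.699Q → Q_m = 30.1337.
Total external benefit = ∫₀^{Q_m} (2.476 + 0.202Q) dQ = 2.476×30.1337 + ½×0.202×30.1337² = 166.3231.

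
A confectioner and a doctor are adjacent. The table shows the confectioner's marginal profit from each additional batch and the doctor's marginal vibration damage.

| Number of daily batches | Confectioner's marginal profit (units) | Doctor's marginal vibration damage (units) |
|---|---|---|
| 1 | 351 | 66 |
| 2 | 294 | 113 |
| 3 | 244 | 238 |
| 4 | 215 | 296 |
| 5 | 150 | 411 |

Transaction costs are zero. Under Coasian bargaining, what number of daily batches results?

3

Bargaining reaches the level where marginal profit last exceeds marginal vibration damage.
That holds through level 3 (244 ≥ 238) but not at 4 (215 < 296).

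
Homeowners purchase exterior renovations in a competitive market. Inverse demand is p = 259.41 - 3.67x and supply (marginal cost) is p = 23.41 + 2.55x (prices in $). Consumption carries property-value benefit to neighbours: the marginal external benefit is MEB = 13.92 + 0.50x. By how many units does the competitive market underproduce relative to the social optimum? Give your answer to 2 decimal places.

Market equilibrium (private): 23.41 + 2.55x = 259.41 - 3.67x → x_m = 37.9421.
Social marginal benefit = demand + MEB = 273.33 - 3.17x.
Set SMB = MC: 273.33 - 3.17x = 23.41 + 2.55x → x* = 43.6923.
Gap = |37.9421 − 43.6923| = 5.7502.

5.75 units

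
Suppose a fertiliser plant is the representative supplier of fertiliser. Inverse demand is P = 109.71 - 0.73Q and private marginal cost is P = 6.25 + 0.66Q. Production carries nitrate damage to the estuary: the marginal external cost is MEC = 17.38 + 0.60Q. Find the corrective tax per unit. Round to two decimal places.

tax = 43.33 per unit

Social marginal cost = private MC + MEC = 23.63 + 1.26Q.
Set SMC = demand: 23.63 + 1.26Q = 109.71 - 0.73Q → Q* = 43.2563.
The Pigouvian tax equals MEC at Q*: 17.38 + 0.60×43.2563 = 43.3338.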